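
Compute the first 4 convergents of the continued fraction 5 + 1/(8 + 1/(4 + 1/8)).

Using the convergent recurrence p_i = a_i*p_{i-1} + p_{i-2}, q_i = a_i*q_{i-1} + q_{i-2} with p_{-2}=0, p_{-1}=1, q_{-2}=1, q_{-1}=0:
  i=0: a_0=5, p_0 = 5*1 + 0 = 5, q_0 = 5*0 + 1 = 1.
  i=1: a_1=8, p_1 = 8*5 + 1 = 41, q_1 = 8*1 + 0 = 8.
  i=2: a_2=4, p_2 = 4*41 + 5 = 169, q_2 = 4*8 + 1 = 33.
  i=3: a_3=8, p_3 = 8*169 + 41 = 1393, q_3 = 8*33 + 8 = 272.

5/1, 41/8, 169/33, 1393/272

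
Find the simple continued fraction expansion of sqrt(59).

Write x_i = (sqrt(59) + m_i)/d_i with (m_0, d_0) = (0, 1). a_0 = floor(sqrt(59)) = 7, since 7^2 = 49 <= 59 < 64 = 8^2.
Iterate m_{i+1} = d_i*a_i - m_i, d_{i+1} = (59 - m_{i+1}^2)/d_i, a_{i+1} = floor((a_0 + m_{i+1})/d_{i+1}):
  m_1 = 1*7 - 0 = 7, d_1 = (59 - 7^2)/1 = 10/1 = 10, a_1 = floor((7 + 7)/10) = 1.
  m_2 = 10*1 - 7 = 3, d_2 = (59 - 3^2)/10 = 50/10 = 5, a_2 = floor((7 + 3)/5) = 2.
  m_3 = 5*2 - 3 = 7, d_3 = (59 - 7^2)/5 = 10/5 = 2, a_3 = floor((7 + 7)/2) = 7.
  m_4 = 2*7 - 7 = 7, d_4 = (59 - 7^2)/2 = 10/2 = 5, a_4 = floor((7 + 7)/5) = 2.
  m_5 = 5*2 - 7 = 3, d_5 = (59 - 3^2)/5 = 50/5 = 10, a_5 = floor((7 + 3)/10) = 1.
  m_6 = 10*1 - 3 = 7, d_6 = (59 - 7^2)/10 = 10/10 = 1, a_6 = floor((7 + 7)/1) = 14.
  m_7 = 1*14 - 7 = 7, d_7 = (59 - 7^2)/1 = 10/1 = 10: (m_7, d_7) = (m_1, d_1) = (7, 10), so from here the quotients repeat a_1, ..., a_6; the period length is 6.
Hence the expansion of sqrt(59) is a_0 = 7 followed by the repeating block 1, 2, 7, 2, 1, 14 (period 6).

[7; (1, 2, 7, 2, 1, 14)]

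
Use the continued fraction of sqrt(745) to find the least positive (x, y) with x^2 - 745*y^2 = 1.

(x, y) = (12769001, 467820)

First expand sqrt(745) as a continued fraction. With x_i = (sqrt(745) + m_i)/d_i and (m_0, d_0) = (0, 1): a_0 = floor(sqrt(745)) = 27, since 27^2 = 729 <= 745 < 784 = 28^2.
Iterate m_{i+1} = d_i*a_i - m_i, d_{i+1} = (745 - m_{i+1}^2)/d_i, a_{i+1} = floor((a_0 + m_{i+1})/d_{i+1}):
  m_1 = 1*27 - 0 = 27, d_1 = (745 - 27^2)/1 = 16/1 = 16, a_1 = floor((27 + 27)/16) = 3.
  m_2 = 16*3 - 27 = 21, d_2 = (745 - 21^2)/16 = 304/16 = 19, a_2 = floor((27 + 21)/19) = 2.
  m_3 = 19*2 - 21 = 17, d_3 = (745 - 17^2)/19 = 456/19 = 24, a_3 = floor((27 + 17)/24) = 1.
  m_4 = 24*1 - 17 = 7, d_4 = (745 - 7^2)/24 = 696/24 = 29, a_4 = floor((27 + 7)/29) = 1.
  m_5 = 29*1 - 7 = 22, d_5 = (745 - 22^2)/29 = 261/29 = 9, a_5 = floor((27 + 22)/9) = 5.
  m_6 = 9*5 - 22 = 23, d_6 = (745 - 23^2)/9 = 216/9 = 24, a_6 = floor((27 + 23)/24) = 2.
  m_7 = 24*2 - 23 = 25, d_7 = (745 - 25^2)/24 = 120/24 = 5, a_7 = floor((27 + 25)/5) = 10.
  m_8 = 5*10 - 25 = 25, d_8 = (745 - 25^2)/5 = 120/5 = 24, a_8 = floor((27 + 25)/24) = 2.
  m_9 = 24*2 - 25 = 23, d_9 = (745 - 23^2)/24 = 216/24 = 9, a_9 = floor((27 + 23)/9) = 5.
  m_10 = 9*5 - 23 = 22, d_10 = (745 - 22^2)/9 = 261/9 = 29, a_10 = floor((27 + 22)/29) = 1.
  m_11 = 29*1 - 22 = 7, d_11 = (745 - 7^2)/29 = 696/29 = 24, a_11 = floor((27 + 7)/24) = 1.
  m_12 = 24*1 - 7 = 17, d_12 = (745 - 17^2)/24 = 456/24 = 19, a_12 = floor((27 + 17)/19) = 2.
  m_13 = 19*2 - 17 = 21, d_13 = (745 - 21^2)/19 = 304/19 = 16, a_13 = floor((27 + 21)/16) = 3.
  m_14 = 16*3 - 21 = 27, d_14 = (745 - 27^2)/16 = 16/16 = 1, a_14 = floor((27 + 27)/1) = 54.
  m_15 = 1*54 - 27 = 27, d_15 = (745 - 27^2)/1 = 16/1 = 16: (m_15, d_15) = (m_1, d_1) = (27, 16), so from here the quotients repeat a_1, ..., a_14; the period length is 14.
So sqrt(745) = [27; (3, 2, 1, 1, 5, 2, 10, 2, 5, 1, 1, 2, 3, 54)] with period length k = 14.
k is even, so the fundamental solution of x^2 - 745y^2 = 1 is (p_{k-1}, q_{k-1}) = (p_13, q_13); compute convergents through index 13.
Convergents (p_i = a_i*p_{i-1} + p_{i-2}, q_i = a_i*q_{i-1} + q_{i-2} with p_{-2}=0, p_{-1}=1, q_{-2}=1, q_{-1}=0):
  i=0: a_0=27, p_0 = 27*1 + 0 = 27, q_0 = 27*0 + 1 = 1.
  i=1: a_1=3, p_1 = 3*27 + 1 = 82, q_1 = 3*1 + 0 = 3.
  i=2: a_2=2, p_2 = 2*82 + 27 = 191, q_2 = 2*3 + 1 = 7.
  i=3: a_3=1, p_3 = 1*191 + 82 = 273, q_3 = 1*7 + 3 = 10.
  i=4: a_4=1, p_4 = 1*273 + 191 = 464, q_4 = 1*10 + 7 = 17.
  i=5: a_5=5, p_5 = 5*464 + 273 = 2593, q_5 = 5*17 + 10 = 95.
  i=6: a_6=2, p_6 = 2*2593 + 464 = 5650, q_6 = 2*95 + 17 = 207.
  i=7: a_7=10, p_7 = 10*5650 + 2593 = 59093, q_7 = 10*207 + 95 = 2165.
  i=8: a_8=2, p_8 = 2*59093 + 5650 = 123836, q_8 = 2*2165 + 207 = 4537.
  i=9: a_9=5, p_9 = 5*123836 + 59093 = 678273, q_9 = 5*4537 + 2165 = 24850.
  i=10: a_10=1, p_10 = 1*678273 + 123836 = 802109, q_10 = 1*24850 + 4537 = 29387.
  i=11: a_11=1, p_11 = 1*802109 + 678273 = 1480382, q_11 = 1*29387 + 24850 = 54237.
  i=12: a_12=2, p_12 = 2*1480382 + 802109 = 3762873, q_12 = 2*54237 + 29387 = 137861.
  i=13: a_13=3, p_13 = 3*3762873 + 1480382 = 12769001, q_13 = 3*137861 + 54237 = 467820.
Check: 12769001^2 - 745*467820^2 = 163047386538001 - 163047386538000 = 1, so (x, y) = (12769001, 467820) solves the equation, and by the theorem it is the least positive solution.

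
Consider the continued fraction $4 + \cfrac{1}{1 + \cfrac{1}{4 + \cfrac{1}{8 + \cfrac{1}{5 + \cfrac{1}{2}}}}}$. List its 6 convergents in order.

4/1, 5/1, 24/5, 197/41, 1009/210, 2215/461

Using the convergent recurrence p_i = a_i*p_{i-1} + p_{i-2}, q_i = a_i*q_{i-1} + q_{i-2} with p_{-2}=0, p_{-1}=1, q_{-2}=1, q_{-1}=0:
  i=0: a_0=4, p_0 = 4*1 + 0 = 4, q_0 = 4*0 + 1 = 1.
  i=1: a_1=1, p_1 = 1*4 + 1 = 5, q_1 = 1*1 + 0 = 1.
  i=2: a_2=4, p_2 = 4*5 + 4 = 24, q_2 = 4*1 + 1 = 5.
  i=3: a_3=8, p_3 = 8*24 + 5 = 197, q_3 = 8*5 + 1 = 41.
  i=4: a_4=5, p_4 = 5*197 + 24 = 1009, q_4 = 5*41 + 5 = 210.
  i=5: a_5=2, p_5 = 2*1009 + 197 = 2215, q_5 = 2*210 + 41 = 461.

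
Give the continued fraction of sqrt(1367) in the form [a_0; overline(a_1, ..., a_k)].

Write x_i = (sqrt(1367) + m_i)/d_i with (m_0, d_0) = (0, 1). a_0 = floor(sqrt(1367)) = 36, since 36^2 = 1296 <= 1367 < 1369 = 37^2.
Iterate m_{i+1} = d_i*a_i - m_i, d_{i+1} = (1367 - m_{i+1}^2)/d_i, a_{i+1} = floor((a_0 + m_{i+1})/d_{i+1}):
  m_1 = 1*36 - 0 = 36, d_1 = (1367 - 36^2)/1 = 71/1 = 71, a_1 = floor((36 + 36)/71) = 1.
  m_2 = 71*1 - 36 = 35, d_2 = (1367 - 35^2)/71 = 142/71 = 2, a_2 = floor((36 + 35)/2) = 35.
  m_3 = 2*35 - 35 = 35, d_3 = (1367 - 35^2)/2 = 142/2 = 71, a_3 = floor((36 + 35)/71) = 1.
  m_4 = 71*1 - 35 = 36, d_4 = (1367 - 36^2)/71 = 71/71 = 1, a_4 = floor((36 + 36)/1) = 72.
  m_5 = 1*72 - 36 = 36, d_5 = (1367 - 36^2)/1 = 71/1 = 71: (m_5, d_5) = (m_1, d_1) = (36, 71), so from here the quotients repeat a_1, ..., a_4; the period length is 4.
Hence the expansion of sqrt(1367) is a_0 = 36 followed by the repeating block 1, 35, 1, 72 (period 4).

[36; overline(1, 35, 1, 72)]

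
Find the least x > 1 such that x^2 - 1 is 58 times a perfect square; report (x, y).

(x, y) = (19603, 2574)

First expand sqrt(58) as a continued fraction. With x_i = (sqrt(58) + m_i)/d_i and (m_0, d_0) = (0, 1): a_0 = floor(sqrt(58)) = 7, since 7^2 = 49 <= 58 < 64 = 8^2.
Iterate m_{i+1} = d_i*a_i - m_i, d_{i+1} = (58 - m_{i+1}^2)/d_i, a_{i+1} = floor((a_0 + m_{i+1})/d_{i+1}):
  m_1 = 1*7 - 0 = 7, d_1 = (58 - 7^2)/1 = 9/1 = 9, a_1 = floor((7 + 7)/9) = 1.
  m_2 = 9*1 - 7 = 2, d_2 = (58 - 2^2)/9 = 54/9 = 6, a_2 = floor((7 + 2)/6) = 1.
  m_3 = 6*1 - 2 = 4, d_3 = (58 - 4^2)/6 = 42/6 = 7, a_3 = floor((7 + 4)/7) = 1.
  m_4 = 7*1 - 4 = 3, d_4 = (58 - 3^2)/7 = 49/7 = 7, a_4 = floor((7 + 3)/7) = 1.
  m_5 = 7*1 - 3 = 4, d_5 = (58 - 4^2)/7 = 42/7 = 6, a_5 = floor((7 + 4)/6) = 1.
  m_6 = 6*1 - 4 = 2, d_6 = (58 - 2^2)/6 = 54/6 = 9, a_6 = floor((7 + 2)/9) = 1.
  m_7 = 9*1 - 2 = 7, d_7 = (58 - 7^2)/9 = 9/9 = 1, a_7 = floor((7 + 7)/1) = 14.
  m_8 = 1*14 - 7 = 7, d_8 = (58 - 7^2)/1 = 9/1 = 9: (m_8, d_8) = (m_1, d_1) = (7, 9), so from here the quotients repeat a_1, ..., a_7; the period length is 7.
So sqrt(58) = [7; (1, 1, 1, 1, 1, 1, 14)] with period length k = 7.
k is odd, so (p_{k-1}, q_{k-1}) only solves x^2 - 58y^2 = -1 and the fundamental solution of x^2 - 58y^2 = 1 is (p_{2k-1}, q_{2k-1}) = (p_13, q_13); compute convergents through index 13, running through the period twice.
Convergents (p_i = a_i*p_{i-1} + p_{i-2}, q_i = a_i*q_{i-1} + q_{i-2} with p_{-2}=0, p_{-1}=1, q_{-2}=1, q_{-1}=0):
  i=0: a_0=7, p_0 = 7*1 + 0 = 7, q_0 = 7*0 + 1 = 1.
  i=1: a_1=1, p_1 = 1*7 + 1 = 8, q_1 = 1*1 + 0 = 1.
  i=2: a_2=1, p_2 = 1*8 + 7 = 15, q_2 = 1*1 + 1 = 2.
  i=3: a_3=1, p_3 = 1*15 + 8 = 23, q_3 = 1*2 + 1 = 3.
  i=4: a_4=1, p_4 = 1*23 + 15 = 38, q_4 = 1*3 + 2 = 5.
  i=5: a_5=1, p_5 = 1*38 + 23 = 61, q_5 = 1*5 + 3 = 8.
  i=6: a_6=1, p_6 = 1*61 + 38 = 99, q_6 = 1*8 + 5 = 13.
  i=7: a_7=14, p_7 = 14*99 + 61 = 1447, q_7 = 14*13 + 8 = 190.
  i=8: a_8=1, p_8 = 1*1447 + 99 = 1546, q_8 = 1*190 + 13 = 203.
  i=9: a_9=1, p_9 = 1*1546 + 1447 = 2993, q_9 = 1*203 + 190 = 393.
  i=10: a_10=1, p_10 = 1*2993 + 1546 = 4539, q_10 = 1*393 + 203 = 596.
  i=11: a_11=1, p_11 = 1*4539 + 2993 = 7532, q_11 = 1*596 + 393 = 989.
  i=12: a_12=1, p_12 = 1*7532 + 4539 = 12071, q_12 = 1*989 + 596 = 1585.
  i=13: a_13=1, p_13 = 1*12071 + 7532 = 19603, q_13 = 1*1585 + 989 = 2574.
Indeed p_6^2 - 58*q_6^2 = 9801 - 9802 = -1, not +1.
Check: 19603^2 - 58*2574^2 = 384277609 - 384277608 = 1, so (x, y) = (19603, 2574) solves the equation, and by the theorem it is the least positive solution.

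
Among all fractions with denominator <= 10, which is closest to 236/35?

27/4

Expand x = 236/35 as a continued fraction with the Euclidean algorithm:
  236 = 6*35 + 26, so a_0 = 6.
  35 = 1*26 + 9, so a_1 = 1.
  26 = 2*9 + 8, so a_2 = 2.
  9 = 1*8 + 1, so a_3 = 1.
  8 = 8*1 + 0, so a_4 = 8.
so x = [6; 1, 2, 1, 8].
Convergents (p_i = a_i*p_{i-1} + p_{i-2}, q_i = a_i*q_{i-1} + q_{i-2} with p_{-2}=0, p_{-1}=1, q_{-2}=1, q_{-1}=0), until the denominator exceeds 10:
  i=0: a_0=6, p_0 = 6*1 + 0 = 6, q_0 = 6*0 + 1 = 1.
  i=1: a_1=1, p_1 = 1*6 + 1 = 7, q_1 = 1*1 + 0 = 1.
  i=2: a_2=2, p_2 = 2*7 + 6 = 20, q_2 = 2*1 + 1 = 3.
  i=3: a_3=1, p_3 = 1*20 + 7 = 27, q_3 = 1*3 + 1 = 4.
  i=4: a_4=8, p_4 = 8*27 + 20 = 236, q_4 = 8*4 + 3 = 35.
q_4 = 35 > 10, so the last convergent with denominator <= 10 is p_3/q_3 = 27/4.
The closest fraction with denominator <= 10 is either p_3/q_3 or the intermediate fraction (k*p_3 + p_2)/(k*q_3 + q_2) with the largest k >= 1 whose denominator stays <= 10; these approach x as k grows, and every other convergent or intermediate fraction in range is farther away.
Largest k: floor((10 - q_2)/q_3) = floor((10 - 3)/4) = 1.
That gives (1*27 + 20)/(1*4 + 3) = 47/7.
Compare the errors: |x - 27/4| = |236*4 - 27*35|/(35*4) = 1/140, and |x - 47/7| = |236*7 - 47*35|/(35*7) = 7/245.
Cross-multiplying, 1*245 = 245 < 980 = 7*140, so 1/140 is smaller: the convergent 27/4 is closer to x than 47/7.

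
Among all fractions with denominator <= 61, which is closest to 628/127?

89/18

Expand x = 628/127 as a continued fraction with the Euclidean algorithm:
  628 = 4*127 + 120, so a_0 = 4.
  127 = 1*120 + 7, so a_1 = 1.
  120 = 17*7 + 1, so a_2 = 17.
  7 = 7*1 + 0, so a_3 = 7.
so x = [4; 1, 17, 7].
Convergents (p_i = a_i*p_{i-1} + p_{i-2}, q_i = a_i*q_{i-1} + q_{i-2} with p_{-2}=0, p_{-1}=1, q_{-2}=1, q_{-1}=0), until the denominator exceeds 61:
  i=0: a_0=4, p_0 = 4*1 + 0 = 4, q_0 = 4*0 + 1 = 1.
  i=1: a_1=1, p_1 = 1*4 + 1 = 5, q_1 = 1*1 + 0 = 1.
  i=2: a_2=17, p_2 = 17*5 + 4 = 89, q_2 = 17*1 + 1 = 18.
  i=3: a_3=7, p_3 = 7*89 + 5 = 628, q_3 = 7*18 + 1 = 127.
q_3 = 127 > 61, so the last convergent with denominator <= 61 is p_2/q_2 = 89/18.
The closest fraction with denominator <= 61 is either p_2/q_2 or the intermediate fraction (k*p_2 + p_1)/(k*q_2 + q_1) with the largest k >= 1 whose denominator stays <= 61; these approach x as k grows, and every other convergent or intermediate fraction in range is farther away.
Largest k: floor((61 - q_1)/q_2) = floor((61 - 1)/18) = 3.
That gives (3*89 + 5)/(3*18 + 1) = 272/55.
Compare the errors: |x - 89/18| = |628*18 - 89*127|/(127*18) = 1/2286, and |x - 272/55| = |628*55 - 272*127|/(127*55) = 4/6985.
Cross-multiplying, 1*6985 = 6985 < 9144 = 4*2286, so 1/2286 is smaller: the convergent 89/18 is closer to x than 272/55.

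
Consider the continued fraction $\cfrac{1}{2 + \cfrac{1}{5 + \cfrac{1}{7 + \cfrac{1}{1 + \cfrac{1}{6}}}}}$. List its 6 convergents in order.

0/1, 1/2, 5/11, 36/79, 41/90, 282/619

Using the convergent recurrence p_i = a_i*p_{i-1} + p_{i-2}, q_i = a_i*q_{i-1} + q_{i-2} with p_{-2}=0, p_{-1}=1, q_{-2}=1, q_{-1}=0:
  i=0: a_0=0, p_0 = 0*1 + 0 = 0, q_0 = 0*0 + 1 = 1.
  i=1: a_1=2, p_1 = 2*0 + 1 = 1, q_1 = 2*1 + 0 = 2.
  i=2: a_2=5, p_2 = 5*1 + 0 = 5, q_2 = 5*2 + 1 = 11.
  i=3: a_3=7, p_3 = 7*5 + 1 = 36, q_3 = 7*11 + 2 = 79.
  i=4: a_4=1, p_4 = 1*36 + 5 = 41, q_4 = 1*79 + 11 = 90.
  i=5: a_5=6, p_5 = 6*41 + 36 = 282, q_5 = 6*90 + 79 = 619.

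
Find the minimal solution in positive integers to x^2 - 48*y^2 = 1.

(x, y) = (7, 1)

First expand sqrt(48) as a continued fraction. With x_i = (sqrt(48) + m_i)/d_i and (m_0, d_0) = (0, 1): a_0 = floor(sqrt(48)) = 6, since 6^2 = 36 <= 48 < 49 = 7^2.
Iterate m_{i+1} = d_i*a_i - m_i, d_{i+1} = (48 - m_{i+1}^2)/d_i, a_{i+1} = floor((a_0 + m_{i+1})/d_{i+1}):
  m_1 = 1*6 - 0 = 6, d_1 = (48 - 6^2)/1 = 12/1 = 12, a_1 = floor((6 + 6)/12) = 1.
  m_2 = 12*1 - 6 = 6, d_2 = (48 - 6^2)/12 = 12/12 = 1, a_2 = floor((6 + 6)/1) = 12.
  m_3 = 1*12 - 6 = 6, d_3 = (48 - 6^2)/1 = 12/1 = 12: (m_3, d_3) = (m_1, d_1) = (6, 12), so from here the quotients repeat a_1, a_2; the period length is 2.
So sqrt(48) = [6; (1, 12)] with period length k = 2.
k is even, so the fundamental solution of x^2 - 48y^2 = 1 is (p_{k-1}, q_{k-1}) = (p_1, q_1); compute convergents through index 1.
Convergents (p_i = a_i*p_{i-1} + p_{i-2}, q_i = a_i*q_{i-1} + q_{i-2} with p_{-2}=0, p_{-1}=1, q_{-2}=1, q_{-1}=0):
  i=0: a_0=6, p_0 = 6*1 + 0 = 6, q_0 = 6*0 + 1 = 1.
  i=1: a_1=1, p_1 = 1*6 + 1 = 7, q_1 = 1*1 + 0 = 1.
Check: 7^2 - 48*1^2 = 49 - 48 = 1, so (x, y) = (7, 1) solves the equation, and by the theorem it is the least positive solution.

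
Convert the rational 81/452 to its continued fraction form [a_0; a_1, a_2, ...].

Run the Euclidean algorithm on 81 and 452; the successive quotients are the partial quotients a_0, a_1, ... (each step inverts the fractional part left over by the previous one):
  81 = 0*452 + 81, so a_0 = 0.
  452 = 5*81 + 47, so a_1 = 5.
  81 = 1*47 + 34, so a_2 = 1.
  47 = 1*34 + 13, so a_3 = 1.
  34 = 2*13 + 8, so a_4 = 2.
  13 = 1*8 + 5, so a_5 = 1.
  8 = 1*5 + 3, so a_6 = 1.
  5 = 1*3 + 2, so a_7 = 1.
  3 = 1*2 + 1, so a_8 = 1.
  2 = 2*1 + 0, so a_9 = 2.
The remainder reaches 0 after 10 divisions, so the expansion has 10 partial quotients, read off in order.

[0; 5, 1, 1, 2, 1, 1, 1, 1, 2]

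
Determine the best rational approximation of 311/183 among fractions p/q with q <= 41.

17/10

Expand x = 311/183 as a continued fraction with the Euclidean algorithm:
  311 = 1*183 + 128, so a_0 = 1.
  183 = 1*128 + 55, so a_1 = 1.
  128 = 2*55 + 18, so a_2 = 2.
  55 = 3*18 + 1, so a_3 = 3.
  18 = 18*1 + 0, so a_4 = 18.
so x = [1; 1, 2, 3, 18].
Convergents (p_i = a_i*p_{i-1} + p_{i-2}, q_i = a_i*q_{i-1} + q_{i-2} with p_{-2}=0, p_{-1}=1, q_{-2}=1, q_{-1}=0), until the denominator exceeds 41:
  i=0: a_0=1, p_0 = 1*1 + 0 = 1, q_0 = 1*0 + 1 = 1.
  i=1: a_1=1, p_1 = 1*1 + 1 = 2, q_1 = 1*1 + 0 = 1.
  i=2: a_2=2, p_2 = 2*2 + 1 = 5, q_2 = 2*1 + 1 = 3.
  i=3: a_3=3, p_3 = 3*5 + 2 = 17, q_3 = 3*3 + 1 = 10.
  i=4: a_4=18, p_4 = 18*17 + 5 = 311, q_4 = 18*10 + 3 = 183.
q_4 = 183 > 41, so the last convergent with denominator <= 41 is p_3/q_3 = 17/10.
The closest fraction with denominator <= 41 is either p_3/q_3 or the intermediate fraction (k*p_3 + p_2)/(k*q_3 + q_2) with the largest k >= 1 whose denominator stays <= 41; these approach x as k grows, and every other convergent or intermediate fraction in range is farther away.
Largest k: floor((41 - q_2)/q_3) = floor((41 - 3)/10) = 3.
That gives (3*17 + 5)/(3*10 + 3) = 56/33.
Compare the errors: |x - 17/10| = |311*10 - 17*183|/(183*10) = 1/1830, and |x - 56/33| = |311*33 - 56*183|/(183*33) = 15/6039.
Cross-multiplying, 1*6039 = 6039 < 27450 = 15*1830, so 1/1830 is smaller: the convergent 17/10 is closer to x than 56/33.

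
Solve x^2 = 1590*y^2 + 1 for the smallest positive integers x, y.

First expand sqrt(1590) as a continued fraction. With x_i = (sqrt(1590) + m_i)/d_i and (m_0, d_0) = (0, 1): a_0 = floor(sqrt(1590)) = 39, since 39^2 = 1521 <= 1590 < 1600 = 40^2.
Iterate m_{i+1} = d_i*a_i - m_i, d_{i+1} = (1590 - m_{i+1}^2)/d_i, a_{i+1} = floor((a_0 + m_{i+1})/d_{i+1}):
  m_1 = 1*39 - 0 = 39, d_1 = (1590 - 39^2)/1 = 69/1 = 69, a_1 = floor((39 + 39)/69) = 1.
  m_2 = 69*1 - 39 = 30, d_2 = (1590 - 30^2)/69 = 690/69 = 10, a_2 = floor((39 + 30)/10) = 6.
  m_3 = 10*6 - 30 = 30, d_3 = (1590 - 30^2)/10 = 690/10 = 69, a_3 = floor((39 + 30)/69) = 1.
  m_4 = 69*1 - 30 = 39, d_4 = (1590 - 39^2)/69 = 69/69 = 1, a_4 = floor((39 + 39)/1) = 78.
  m_5 = 1*78 - 39 = 39, d_5 = (1590 - 39^2)/1 = 69/1 = 69: (m_5, d_5) = (m_1, d_1) = (39, 69), so from here the quotients repeat a_1, ..., a_4; the period length is 4.
So sqrt(1590) = [39; (1, 6, 1, 78)] with period length k = 4.
k is even, so the fundamental solution of x^2 - 1590y^2 = 1 is (p_{k-1}, q_{k-1}) = (p_3, q_3); compute convergents through index 3.
Convergents (p_i = a_i*p_{i-1} + p_{i-2}, q_i = a_i*q_{i-1} + q_{i-2} with p_{-2}=0, p_{-1}=1, q_{-2}=1, q_{-1}=0):
  i=0: a_0=39, p_0 = 39*1 + 0 = 39, q_0 = 39*0 + 1 = 1.
  i=1: a_1=1, p_1 = 1*39 + 1 = 40, q_1 = 1*1 + 0 = 1.
  i=2: a_2=6, p_2 = 6*40 + 39 = 279, q_2 = 6*1 + 1 = 7.
  i=3: a_3=1, p_3 = 1*279 + 40 = 319, q_3 = 1*7 + 1 = 8.
Check: 319^2 - 1590*8^2 = 101761 - 101760 = 1, so (x, y) = (319, 8) solves the equation, and by the theorem it is the least positive solution.

(x, y) = (319, 8)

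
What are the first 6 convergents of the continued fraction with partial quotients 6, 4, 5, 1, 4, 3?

6/1, 25/4, 131/21, 156/25, 755/121, 2421/388

Using the convergent recurrence p_i = a_i*p_{i-1} + p_{i-2}, q_i = a_i*q_{i-1} + q_{i-2} with p_{-2}=0, p_{-1}=1, q_{-2}=1, q_{-1}=0:
  i=0: a_0=6, p_0 = 6*1 + 0 = 6, q_0 = 6*0 + 1 = 1.
  i=1: a_1=4, p_1 = 4*6 + 1 = 25, q_1 = 4*1 + 0 = 4.
  i=2: a_2=5, p_2 = 5*25 + 6 = 131, q_2 = 5*4 + 1 = 21.
  i=3: a_3=1, p_3 = 1*131 + 25 = 156, q_3 = 1*21 + 4 = 25.
  i=4: a_4=4, p_4 = 4*156 + 131 = 755, q_4 = 4*25 + 21 = 121.
  i=5: a_5=3, p_5 = 3*755 + 156 = 2421, q_5 = 3*121 + 25 = 388.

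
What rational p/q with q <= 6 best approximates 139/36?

23/6

Expand x = 139/36 as a continued fraction with the Euclidean algorithm:
  139 = 3*36 + 31, so a_0 = 3.
  36 = 1*31 + 5, so a_1 = 1.
  31 = 6*5 + 1, so a_2 = 6.
  5 = 5*1 + 0, so a_3 = 5.
so x = [3; 1, 6, 5].
Convergents (p_i = a_i*p_{i-1} + p_{i-2}, q_i = a_i*q_{i-1} + q_{i-2} with p_{-2}=0, p_{-1}=1, q_{-2}=1, q_{-1}=0), until the denominator exceeds 6:
  i=0: a_0=3, p_0 = 3*1 + 0 = 3, q_0 = 3*0 + 1 = 1.
  i=1: a_1=1, p_1 = 1*3 + 1 = 4, q_1 = 1*1 + 0 = 1.
  i=2: a_2=6, p_2 = 6*4 + 3 = 27, q_2 = 6*1 + 1 = 7.
q_2 = 7 > 6, so the last convergent with denominator <= 6 is p_1/q_1 = 4/1.
The closest fraction with denominator <= 6 is either p_1/q_1 or the intermediate fraction (k*p_1 + p_0)/(k*q_1 + q_0) with the largest k >= 1 whose denominator stays <= 6; these approach x as k grows, and every other convergent or intermediate fraction in range is farther away.
Largest k: floor((6 - q_0)/q_1) = floor((6 - 1)/1) = 5.
That gives (5*4 + 3)/(5*1 + 1) = 23/6.
Compare the errors: |x - 4/1| = |139*1 - 4*36|/(36*1) = 5/36, and |x - 23/6| = |139*6 - 23*36|/(36*6) = 6/216.
Cross-multiplying, 6*36 = 216 < 1080 = 5*216, so 6/216 is smaller: the intermediate fraction 23/6 is closer to x than 4/1.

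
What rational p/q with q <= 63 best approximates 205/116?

76/43

Expand x = 205/116 as a continued fraction with the Euclidean algorithm:
  205 = 1*116 + 89, so a_0 = 1.
  116 = 1*89 + 27, so a_1 = 1.
  89 = 3*27 + 8, so a_2 = 3.
  27 = 3*8 + 3, so a_3 = 3.
  8 = 2*3 + 2, so a_4 = 2.
  3 = 1*2 + 1, so a_5 = 1.
  2 = 2*1 + 0, so a_6 = 2.
so x = [1; 1, 3, 3, 2, 1, 2].
Convergents (p_i = a_i*p_{i-1} + p_{i-2}, q_i = a_i*q_{i-1} + q_{i-2} with p_{-2}=0, p_{-1}=1, q_{-2}=1, q_{-1}=0), until the denominator exceeds 63:
  i=0: a_0=1, p_0 = 1*1 + 0 = 1, q_0 = 1*0 + 1 = 1.
  i=1: a_1=1, p_1 = 1*1 + 1 = 2, q_1 = 1*1 + 0 = 1.
  i=2: a_2=3, p_2 = 3*2 + 1 = 7, q_2 = 3*1 + 1 = 4.
  i=3: a_3=3, p_3 = 3*7 + 2 = 23, q_3 = 3*4 + 1 = 13.
  i=4: a_4=2, p_4 = 2*23 + 7 = 53, q_4 = 2*13 + 4 = 30.
  i=5: a_5=1, p_5 = 1*53 + 23 = 76, q_5 = 1*30 + 13 = 43.
  i=6: a_6=2, p_6 = 2*76 + 53 = 205, q_6 = 2*43 + 30 = 116.
q_6 = 116 > 63, so the last convergent with denominator <= 63 is p_5/q_5 = 76/43.
The closest fraction with denominator <= 63 is either p_5/q_5 or the intermediate fraction (k*p_5 + p_4)/(k*q_5 + q_4) with the largest k >= 1 whose denominator stays <= 63; these approach x as k grows, and every other convergent or intermediate fraction in range is farther away.
Largest k: floor((63 - q_4)/q_5) = floor((63 - 30)/43) = 0.
Since k = 0, no intermediate fraction beyond p_5/q_5 has denominator <= 63, so the convergent 76/43 is the closest (its error is |205*43 - 76*116|/(116*43) = 1/4988).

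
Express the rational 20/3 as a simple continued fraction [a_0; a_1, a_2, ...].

[6; 1, 2]

Run the Euclidean algorithm on 20 and 3; the successive quotients are the partial quotients a_0, a_1, ... (each step inverts the fractional part left over by the previous one):
  20 = 6*3 + 2, so a_0 = 6.
  3 = 1*2 + 1, so a_1 = 1.
  2 = 2*1 + 0, so a_2 = 2.
The remainder reaches 0 after 3 divisions, so the expansion has 3 partial quotients, read off in order.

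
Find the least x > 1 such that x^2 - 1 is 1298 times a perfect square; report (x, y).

(x, y) = (1297, 36)

First expand sqrt(1298) as a continued fraction. With x_i = (sqrt(1298) + m_i)/d_i and (m_0, d_0) = (0, 1): a_0 = floor(sqrt(1298)) = 36, since 36^2 = 1296 <= 1298 < 1369 = 37^2.
Iterate m_{i+1} = d_i*a_i - m_i, d_{i+1} = (1298 - m_{i+1}^2)/d_i, a_{i+1} = floor((a_0 + m_{i+1})/d_{i+1}):
  m_1 = 1*36 - 0 = 36, d_1 = (1298 - 36^2)/1 = 2/1 = 2, a_1 = floor((36 + 36)/2) = 36.
  m_2 = 2*36 - 36 = 36, d_2 = (1298 - 36^2)/2 = 2/2 = 1, a_2 = floor((36 + 36)/1) = 72.
  m_3 = 1*72 - 36 = 36, d_3 = (1298 - 36^2)/1 = 2/1 = 2: (m_3, d_3) = (m_1, d_1) = (36, 2), so from here the quotients repeat a_1, a_2; the period length is 2.
So sqrt(1298) = [36; (36, 72)] with period length k = 2.
k is even, so the fundamental solution of x^2 - 1298y^2 = 1 is (p_{k-1}, q_{k-1}) = (p_1, q_1); compute convergents through index 1.
Convergents (p_i = a_i*p_{i-1} + p_{i-2}, q_i = a_i*q_{i-1} + q_{i-2} with p_{-2}=0, p_{-1}=1, q_{-2}=1, q_{-1}=0):
  i=0: a_0=36, p_0 = 36*1 + 0 = 36, q_0 = 36*0 + 1 = 1.
  i=1: a_1=36, p_1 = 36*36 + 1 = 1297, q_1 = 36*1 + 0 = 36.
Check: 1297^2 - 1298*36^2 = 1682209 - 1682208 = 1, so (x, y) = (1297, 36) solves the equation, and by the theorem it is the least positive solution.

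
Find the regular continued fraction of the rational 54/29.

Run the Euclidean algorithm on 54 and 29; the successive quotients are the partial quotients a_0, a_1, ... (each step inverts the fractional part left over by the previous one):
  54 = 1*29 + 25, so a_0 = 1.
  29 = 1*25 + 4, so a_1 = 1.
  25 = 6*4 + 1, so a_2 = 6.
  4 = 4*1 + 0, so a_3 = 4.
The remainder reaches 0 after 4 divisions, so the expansion has 4 partial quotients, read off in order.

[1; 1, 6, 4]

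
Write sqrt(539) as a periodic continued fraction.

Write x_i = (sqrt(539) + m_i)/d_i with (m_0, d_0) = (0, 1). a_0 = floor(sqrt(539)) = 23, since 23^2 = 529 <= 539 < 576 = 24^2.
Iterate m_{i+1} = d_i*a_i - m_i, d_{i+1} = (539 - m_{i+1}^2)/d_i, a_{i+1} = floor((a_0 + m_{i+1})/d_{i+1}):
  m_1 = 1*23 - 0 = 23, d_1 = (539 - 23^2)/1 = 10/1 = 10, a_1 = floor((23 + 23)/10) = 4.
  m_2 = 10*4 - 23 = 17, d_2 = (539 - 17^2)/10 = 250/10 = 25, a_2 = floor((23 + 17)/25) = 1.
  m_3 = 25*1 - 17 = 8, d_3 = (539 - 8^2)/25 = 475/25 = 19, a_3 = floor((23 + 8)/19) = 1.
  m_4 = 19*1 - 8 = 11, d_4 = (539 - 11^2)/19 = 418/19 = 22, a_4 = floor((23 + 11)/22) = 1.
  m_5 = 22*1 - 11 = 11, d_5 = (539 - 11^2)/22 = 418/22 = 19, a_5 = floor((23 + 11)/19) = 1.
  m_6 = 19*1 - 11 = 8, d_6 = (539 - 8^2)/19 = 475/19 = 25, a_6 = floor((23 + 8)/25) = 1.
  m_7 = 25*1 - 8 = 17, d_7 = (539 - 17^2)/25 = 250/25 = 10, a_7 = floor((23 + 17)/10) = 4.
  m_8 = 10*4 - 17 = 23, d_8 = (539 - 23^2)/10 = 10/10 = 1, a_8 = floor((23 + 23)/1) = 46.
  m_9 = 1*46 - 23 = 23, d_9 = (539 - 23^2)/1 = 10/1 = 10: (m_9, d_9) = (m_1, d_1) = (23, 10), so from here the quotients repeat a_1, ..., a_8; the period length is 8.
Hence the expansion of sqrt(539) is a_0 = 23 followed by the repeating block 4, 1, 1, 1, 1, 1, 4, 46 (period 8).

[23; (4, 1, 1, 1, 1, 1, 4, 46)]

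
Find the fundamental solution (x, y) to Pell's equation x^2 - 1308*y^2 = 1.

(x, y) = (217, 6)

First expand sqrt(1308) as a continued fraction. With x_i = (sqrt(1308) + m_i)/d_i and (m_0, d_0) = (0, 1): a_0 = floor(sqrt(1308)) = 36, since 36^2 = 1296 <= 1308 < 1369 = 37^2.
Iterate m_{i+1} = d_i*a_i - m_i, d_{i+1} = (1308 - m_{i+1}^2)/d_i, a_{i+1} = floor((a_0 + m_{i+1})/d_{i+1}):
  m_1 = 1*36 - 0 = 36, d_1 = (1308 - 36^2)/1 = 12/1 = 12, a_1 = floor((36 + 36)/12) = 6.
  m_2 = 12*6 - 36 = 36, d_2 = (1308 - 36^2)/12 = 12/12 = 1, a_2 = floor((36 + 36)/1) = 72.
  m_3 = 1*72 - 36 = 36, d_3 = (1308 - 36^2)/1 = 12/1 = 12: (m_3, d_3) = (m_1, d_1) = (36, 12), so from here the quotients repeat a_1, a_2; the period length is 2.
So sqrt(1308) = [36; (6, 72)] with period length k = 2.
k is even, so the fundamental solution of x^2 - 1308y^2 = 1 is (p_{k-1}, q_{k-1}) = (p_1, q_1); compute convergents through index 1.
Convergents (p_i = a_i*p_{i-1} + p_{i-2}, q_i = a_i*q_{i-1} + q_{i-2} with p_{-2}=0, p_{-1}=1, q_{-2}=1, q_{-1}=0):
  i=0: a_0=36, p_0 = 36*1 + 0 = 36, q_0 = 36*0 + 1 = 1.
  i=1: a_1=6, p_1 = 6*36 + 1 = 217, q_1 = 6*1 + 0 = 6.
Check: 217^2 - 1308*6^2 = 47089 - 47088 = 1, so (x, y) = (217, 6) solves the equation, and by the theorem it is the least positive solution.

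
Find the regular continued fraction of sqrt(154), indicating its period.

[12; (2, 2, 3, 1, 2, 1, 3, 2, 2, 24)]

Write x_i = (sqrt(154) + m_i)/d_i with (m_0, d_0) = (0, 1). a_0 = floor(sqrt(154)) = 12, since 12^2 = 144 <= 154 < 169 = 13^2.
Iterate m_{i+1} = d_i*a_i - m_i, d_{i+1} = (154 - m_{i+1}^2)/d_i, a_{i+1} = floor((a_0 + m_{i+1})/d_{i+1}):
  m_1 = 1*12 - 0 = 12, d_1 = (154 - 12^2)/1 = 10/1 = 10, a_1 = floor((12 + 12)/10) = 2.
  m_2 = 10*2 - 12 = 8, d_2 = (154 - 8^2)/10 = 90/10 = 9, a_2 = floor((12 + 8)/9) = 2.
  m_3 = 9*2 - 8 = 10, d_3 = (154 - 10^2)/9 = 54/9 = 6, a_3 = floor((12 + 10)/6) = 3.
  m_4 = 6*3 - 10 = 8, d_4 = (154 - 8^2)/6 = 90/6 = 15, a_4 = floor((12 + 8)/15) = 1.
  m_5 = 15*1 - 8 = 7, d_5 = (154 - 7^2)/15 = 105/15 = 7, a_5 = floor((12 + 7)/7) = 2.
  m_6 = 7*2 - 7 = 7, d_6 = (154 - 7^2)/7 = 105/7 = 15, a_6 = floor((12 + 7)/15) = 1.
  m_7 = 15*1 - 7 = 8, d_7 = (154 - 8^2)/15 = 90/15 = 6, a_7 = floor((12 + 8)/6) = 3.
  m_8 = 6*3 - 8 = 10, d_8 = (154 - 10^2)/6 = 54/6 = 9, a_8 = floor((12 + 10)/9) = 2.
  m_9 = 9*2 - 10 = 8, d_9 = (154 - 8^2)/9 = 90/9 = 10, a_9 = floor((12 + 8)/10) = 2.
  m_10 = 10*2 - 8 = 12, d_10 = (154 - 12^2)/10 = 10/10 = 1, a_10 = floor((12 + 12)/1) = 24.
  m_11 = 1*24 - 12 = 12, d_11 = (154 - 12^2)/1 = 10/1 = 10: (m_11, d_11) = (m_1, d_1) = (12, 10), so from here the quotients repeat a_1, ..., a_10; the period length is 10.
Hence the expansion of sqrt(154) is a_0 = 12 followed by the repeating block 2, 2, 3, 1, 2, 1, 3, 2, 2, 24 (period 10).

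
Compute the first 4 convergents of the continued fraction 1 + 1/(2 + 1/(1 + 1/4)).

Using the convergent recurrence p_i = a_i*p_{i-1} + p_{i-2}, q_i = a_i*q_{i-1} + q_{i-2} with p_{-2}=0, p_{-1}=1, q_{-2}=1, q_{-1}=0:
  i=0: a_0=1, p_0 = 1*1 + 0 = 1, q_0 = 1*0 + 1 = 1.
  i=1: a_1=2, p_1 = 2*1 + 1 = 3, q_1 = 2*1 + 0 = 2.
  i=2: a_2=1, p_2 = 1*3 + 1 = 4, q_2 = 1*2 + 1 = 3.
  i=3: a_3=4, p_3 = 4*4 + 3 = 19, q_3 = 4*3 + 2 = 14.

1/1, 3/2, 4/3, 19/14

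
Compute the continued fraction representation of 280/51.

Run the Euclidean algorithm on 280 and 51; the successive quotients are the partial quotients a_0, a_1, ... (each step inverts the fractional part left over by the previous one):
  280 = 5*51 + 25, so a_0 = 5.
  51 = 2*25 + 1, so a_1 = 2.
  25 = 25*1 + 0, so a_2 = 25.
The remainder reaches 0 after 3 divisions, so the expansion has 3 partial quotients, read off in order.

[5; 2, 25]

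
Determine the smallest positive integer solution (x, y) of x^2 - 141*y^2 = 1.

First expand sqrt(141) as a continued fraction. With x_i = (sqrt(141) + m_i)/d_i and (m_0, d_0) = (0, 1): a_0 = floor(sqrt(141)) = 11, since 11^2 = 121 <= 141 < 144 = 12^2.
Iterate m_{i+1} = d_i*a_i - m_i, d_{i+1} = (141 - m_{i+1}^2)/d_i, a_{i+1} = floor((a_0 + m_{i+1})/d_{i+1}):
  m_1 = 1*11 - 0 = 11, d_1 = (141 - 11^2)/1 = 20/1 = 20, a_1 = floor((11 + 11)/20) = 1.
  m_2 = 20*1 - 11 = 9, d_2 = (141 - 9^2)/20 = 60/20 = 3, a_2 = floor((11 + 9)/3) = 6.
  m_3 = 3*6 - 9 = 9, d_3 = (141 - 9^2)/3 = 60/3 = 20, a_3 = floor((11 + 9)/20) = 1.
  m_4 = 20*1 - 9 = 11, d_4 = (141 - 11^2)/20 = 20/20 = 1, a_4 = floor((11 + 11)/1) = 22.
  m_5 = 1*22 - 11 = 11, d_5 = (141 - 11^2)/1 = 20/1 = 20: (m_5, d_5) = (m_1, d_1) = (11, 20), so from here the quotients repeat a_1, ..., a_4; the period length is 4.
So sqrt(141) = [11; (1, 6, 1, 22)] with period length k = 4.
k is even, so the fundamental solution of x^2 - 141y^2 = 1 is (p_{k-1}, q_{k-1}) = (p_3, q_3); compute convergents through index 3.
Convergents (p_i = a_i*p_{i-1} + p_{i-2}, q_i = a_i*q_{i-1} + q_{i-2} with p_{-2}=0, p_{-1}=1, q_{-2}=1, q_{-1}=0):
  i=0: a_0=11, p_0 = 11*1 + 0 = 11, q_0 = 11*0 + 1 = 1.
  i=1: a_1=1, p_1 = 1*11 + 1 = 12, q_1 = 1*1 + 0 = 1.
  i=2: a_2=6, p_2 = 6*12 + 11 = 83, q_2 = 6*1 + 1 = 7.
  i=3: a_3=1, p_3 = 1*83 + 12 = 95, q_3 = 1*7 + 1 = 8.
Check: 95^2 - 141*8^2 = 9025 - 9024 = 1, so (x, y) = (95, 8) solves the equation, and by the theorem it is the least positive solution.

(x, y) = (95, 8)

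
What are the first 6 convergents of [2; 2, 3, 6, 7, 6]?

Using the convergent recurrence p_i = a_i*p_{i-1} + p_{i-2}, q_i = a_i*q_{i-1} + q_{i-2} with p_{-2}=0, p_{-1}=1, q_{-2}=1, q_{-1}=0:
  i=0: a_0=2, p_0 = 2*1 + 0 = 2, q_0 = 2*0 + 1 = 1.
  i=1: a_1=2, p_1 = 2*2 + 1 = 5, q_1 = 2*1 + 0 = 2.
  i=2: a_2=3, p_2 = 3*5 + 2 = 17, q_2 = 3*2 + 1 = 7.
  i=3: a_3=6, p_3 = 6*17 + 5 = 107, q_3 = 6*7 + 2 = 44.
  i=4: a_4=7, p_4 = 7*107 + 17 = 766, q_4 = 7*44 + 7 = 315.
  i=5: a_5=6, p_5 = 6*766 + 107 = 4703, q_5 = 6*315 + 44 = 1934.

2/1, 5/2, 17/7, 107/44, 766/315, 4703/1934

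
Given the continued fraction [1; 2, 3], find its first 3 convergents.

1/1, 3/2, 10/7

Using the convergent recurrence p_i = a_i*p_{i-1} + p_{i-2}, q_i = a_i*q_{i-1} + q_{i-2} with p_{-2}=0, p_{-1}=1, q_{-2}=1, q_{-1}=0:
  i=0: a_0=1, p_0 = 1*1 + 0 = 1, q_0 = 1*0 + 1 = 1.
  i=1: a_1=2, p_1 = 2*1 + 1 = 3, q_1 = 2*1 + 0 = 2.
  i=2: a_2=3, p_2 = 3*3 + 1 = 10, q_2 = 3*2 + 1 = 7.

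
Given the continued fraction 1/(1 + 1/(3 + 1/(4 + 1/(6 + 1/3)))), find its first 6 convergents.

0/1, 1/1, 3/4, 13/17, 81/106, 256/335

Using the convergent recurrence p_i = a_i*p_{i-1} + p_{i-2}, q_i = a_i*q_{i-1} + q_{i-2} with p_{-2}=0, p_{-1}=1, q_{-2}=1, q_{-1}=0:
  i=0: a_0=0, p_0 = 0*1 + 0 = 0, q_0 = 0*0 + 1 = 1.
  i=1: a_1=1, p_1 = 1*0 + 1 = 1, q_1 = 1*1 + 0 = 1.
  i=2: a_2=3, p_2 = 3*1 + 0 = 3, q_2 = 3*1 + 1 = 4.
  i=3: a_3=4, p_3 = 4*3 + 1 = 13, q_3 = 4*4 + 1 = 17.
  i=4: a_4=6, p_4 = 6*13 + 3 = 81, q_4 = 6*17 + 4 = 106.
  i=5: a_5=3, p_5 = 3*81 + 13 = 256, q_5 = 3*106 + 17 = 335.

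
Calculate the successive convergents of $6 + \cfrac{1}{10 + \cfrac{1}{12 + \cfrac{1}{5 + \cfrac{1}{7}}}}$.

Using the convergent recurrence p_i = a_i*p_{i-1} + p_{i-2}, q_i = a_i*q_{i-1} + q_{i-2} with p_{-2}=0, p_{-1}=1, q_{-2}=1, q_{-1}=0:
  i=0: a_0=6, p_0 = 6*1 + 0 = 6, q_0 = 6*0 + 1 = 1.
  i=1: a_1=10, p_1 = 10*6 + 1 = 61, q_1 = 10*1 + 0 = 10.
  i=2: a_2=12, p_2 = 12*61 + 6 = 738, q_2 = 12*10 + 1 = 121.
  i=3: a_3=5, p_3 = 5*738 + 61 = 3751, q_3 = 5*121 + 10 = 615.
  i=4: a_4=7, p_4 = 7*3751 + 738 = 26995, q_4 = 7*615 + 121 = 4426.

6/1, 61/10, 738/121, 3751/615, 26995/4426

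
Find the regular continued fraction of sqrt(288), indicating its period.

[16; (1, 32)]

Write x_i = (sqrt(288) + m_i)/d_i with (m_0, d_0) = (0, 1). a_0 = floor(sqrt(288)) = 16, since 16^2 = 256 <= 288 < 289 = 17^2.
Iterate m_{i+1} = d_i*a_i - m_i, d_{i+1} = (288 - m_{i+1}^2)/d_i, a_{i+1} = floor((a_0 + m_{i+1})/d_{i+1}):
  m_1 = 1*16 - 0 = 16, d_1 = (288 - 16^2)/1 = 32/1 = 32, a_1 = floor((16 + 16)/32) = 1.
  m_2 = 32*1 - 16 = 16, d_2 = (288 - 16^2)/32 = 32/32 = 1, a_2 = floor((16 + 16)/1) = 32.
  m_3 = 1*32 - 16 = 16, d_3 = (288 - 16^2)/1 = 32/1 = 32: (m_3, d_3) = (m_1, d_1) = (16, 32), so from here the quotients repeat a_1, a_2; the period length is 2.
Hence the expansion of sqrt(288) is a_0 = 16 followed by the repeating block 1, 32 (period 2).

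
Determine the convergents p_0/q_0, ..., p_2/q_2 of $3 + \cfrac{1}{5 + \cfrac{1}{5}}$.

3/1, 16/5, 83/26

Using the convergent recurrence p_i = a_i*p_{i-1} + p_{i-2}, q_i = a_i*q_{i-1} + q_{i-2} with p_{-2}=0, p_{-1}=1, q_{-2}=1, q_{-1}=0:
  i=0: a_0=3, p_0 = 3*1 + 0 = 3, q_0 = 3*0 + 1 = 1.
  i=1: a_1=5, p_1 = 5*3 + 1 = 16, q_1 = 5*1 + 0 = 5.
  i=2: a_2=5, p_2 = 5*16 + 3 = 83, q_2 = 5*5 + 1 = 26.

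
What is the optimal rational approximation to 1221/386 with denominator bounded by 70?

Expand x = 1221/386 as a continued fraction with the Euclidean algorithm:
  1221 = 3*386 + 63, so a_0 = 3.
  386 = 6*63 + 8, so a_1 = 6.
  63 = 7*8 + 7, so a_2 = 7.
  8 = 1*7 + 1, so a_3 = 1.
  7 = 7*1 + 0, so a_4 = 7.
so x = [3; 6, 7, 1, 7].
Convergents (p_i = a_i*p_{i-1} + p_{i-2}, q_i = a_i*q_{i-1} + q_{i-2} with p_{-2}=0, p_{-1}=1, q_{-2}=1, q_{-1}=0), until the denominator exceeds 70:
  i=0: a_0=3, p_0 = 3*1 + 0 = 3, q_0 = 3*0 + 1 = 1.
  i=1: a_1=6, p_1 = 6*3 + 1 = 19, q_1 = 6*1 + 0 = 6.
  i=2: a_2=7, p_2 = 7*19 + 3 = 136, q_2 = 7*6 + 1 = 43.
  i=3: a_3=1, p_3 = 1*136 + 19 = 155, q_3 = 1*43 + 6 = 49.
  i=4: a_4=7, p_4 = 7*155 + 136 = 1221, q_4 = 7*49 + 43 = 386.
q_4 = 386 > 70, so the last convergent with denominator <= 70 is p_3/q_3 = 155/49.
The closest fraction with denominator <= 70 is either p_3/q_3 or the intermediate fraction (k*p_3 + p_2)/(k*q_3 + q_2) with the largest k >= 1 whose denominator stays <= 70; these approach x as k grows, and every other convergent or intermediate fraction in range is farther away.
Largest k: floor((70 - q_2)/q_3) = floor((70 - 43)/49) = 0.
Since k = 0, no intermediate fraction beyond p_3/q_3 has denominator <= 70, so the convergent 155/49 is the closest (its error is |1221*49 - 155*386|/(386*49) = 1/18914).

155/49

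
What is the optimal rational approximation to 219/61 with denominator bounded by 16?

Expand x = 219/61 as a continued fraction with the Euclidean algorithm:
  219 = 3*61 + 36, so a_0 = 3.
  61 = 1*36 + 25, so a_1 = 1.
  36 = 1*25 + 11, so a_2 = 1.
  25 = 2*11 + 3, so a_3 = 2.
  11 = 3*3 + 2, so a_4 = 3.
  3 = 1*2 + 1, so a_5 = 1.
  2 = 2*1 + 0, so a_6 = 2.
so x = [3; 1, 1, 2, 3, 1, 2].
Convergents (p_i = a_i*p_{i-1} + p_{i-2}, q_i = a_i*q_{i-1} + q_{i-2} with p_{-2}=0, p_{-1}=1, q_{-2}=1, q_{-1}=0), until the denominator exceeds 16:
  i=0: a_0=3, p_0 = 3*1 + 0 = 3, q_0 = 3*0 + 1 = 1.
  i=1: a_1=1, p_1 = 1*3 + 1 = 4, q_1 = 1*1 + 0 = 1.
  i=2: a_2=1, p_2 = 1*4 + 3 = 7, q_2 = 1*1 + 1 = 2.
  i=3: a_3=2, p_3 = 2*7 + 4 = 18, q_3 = 2*2 + 1 = 5.
  i=4: a_4=3, p_4 = 3*18 + 7 = 61, q_4 = 3*5 + 2 = 17.
q_4 = 17 > 16, so the last convergent with denominator <= 16 is p_3/q_3 = 18/5.
The closest fraction with denominator <= 16 is either p_3/q_3 or the intermediate fraction (k*p_3 + p_2)/(k*q_3 + q_2) with the largest k >= 1 whose denominator stays <= 16; these approach x as k grows, and every other convergent or intermediate fraction in range is farther away.
Largest k: floor((16 - q_2)/q_3) = floor((16 - 2)/5) = 2.
That gives (2*18 + 7)/(2*5 + 2) = 43/12.
Compare the errors: |x - 18/5| = |219*5 - 18*61|/(61*5) = 3/305, and |x - 43/12| = |219*12 - 43*61|/(61*12) = 5/732.
Cross-multiplying, 5*305 = 1525 < 2196 = 3*732, so 5/732 is smaller: the intermediate fraction 43/12 is closer to x than 18/5.

43/12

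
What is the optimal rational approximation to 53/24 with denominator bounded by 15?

Expand x = 53/24 as a continued fraction with the Euclidean algorithm:
  53 = 2*24 + 5, so a_0 = 2.
  24 = 4*5 + 4, so a_1 = 4.
  5 = 1*4 + 1, so a_2 = 1.
  4 = 4*1 + 0, so a_3 = 4.
so x = [2; 4, 1, 4].
Convergents (p_i = a_i*p_{i-1} + p_{i-2}, q_i = a_i*q_{i-1} + q_{i-2} with p_{-2}=0, p_{-1}=1, q_{-2}=1, q_{-1}=0), until the denominator exceeds 15:
  i=0: a_0=2, p_0 = 2*1 + 0 = 2, q_0 = 2*0 + 1 = 1.
  i=1: a_1=4, p_1 = 4*2 + 1 = 9, q_1 = 4*1 + 0 = 4.
  i=2: a_2=1, p_2 = 1*9 + 2 = 11, q_2 = 1*4 + 1 = 5.
  i=3: a_3=4, p_3 = 4*11 + 9 = 53, q_3 = 4*5 + 4 = 24.
q_3 = 24 > 15, so the last convergent with denominator <= 15 is p_2/q_2 = 11/5.
The closest fraction with denominator <= 15 is either p_2/q_2 or the intermediate fraction (k*p_2 + p_1)/(k*q_2 + q_1) with the largest k >= 1 whose denominator stays <= 15; these approach x as k grows, and every other convergent or intermediate fraction in range is farther away.
Largest k: floor((15 - q_1)/q_2) = floor((15 - 4)/5) = 2.
That gives (2*11 + 9)/(2*5 + 4) = 31/14.
Compare the errors: |x - 11/5| = |53*5 - 11*24|/(24*5) = 1/120, and |x - 31/14| = |53*14 - 31*24|/(24*14) = 2/336.
Cross-multiplying, 2*120 = 240 < 336 = 1*336, so 2/336 is smaller: the intermediate fraction 31/14 is closer to x than 11/5.

31/14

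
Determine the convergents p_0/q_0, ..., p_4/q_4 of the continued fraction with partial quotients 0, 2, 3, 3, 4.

0/1, 1/2, 3/7, 10/23, 43/99

Using the convergent recurrence p_i = a_i*p_{i-1} + p_{i-2}, q_i = a_i*q_{i-1} + q_{i-2} with p_{-2}=0, p_{-1}=1, q_{-2}=1, q_{-1}=0:
  i=0: a_0=0, p_0 = 0*1 + 0 = 0, q_0 = 0*0 + 1 = 1.
  i=1: a_1=2, p_1 = 2*0 + 1 = 1, q_1 = 2*1 + 0 = 2.
  i=2: a_2=3, p_2 = 3*1 + 0 = 3, q_2 = 3*2 + 1 = 7.
  i=3: a_3=3, p_3 = 3*3 + 1 = 10, q_3 = 3*7 + 2 = 23.
  i=4: a_4=4, p_4 = 4*10 + 3 = 43, q_4 = 4*23 + 7 = 99.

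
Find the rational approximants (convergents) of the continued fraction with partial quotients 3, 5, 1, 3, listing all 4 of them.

Using the convergent recurrence p_i = a_i*p_{i-1} + p_{i-2}, q_i = a_i*q_{i-1} + q_{i-2} with p_{-2}=0, p_{-1}=1, q_{-2}=1, q_{-1}=0:
  i=0: a_0=3, p_0 = 3*1 + 0 = 3, q_0 = 3*0 + 1 = 1.
  i=1: a_1=5, p_1 = 5*3 + 1 = 16, q_1 = 5*1 + 0 = 5.
  i=2: a_2=1, p_2 = 1*16 + 3 = 19, q_2 = 1*5 + 1 = 6.
  i=3: a_3=3, p_3 = 3*19 + 16 = 73, q_3 = 3*6 + 5 = 23.

3/1, 16/5, 19/6, 73/23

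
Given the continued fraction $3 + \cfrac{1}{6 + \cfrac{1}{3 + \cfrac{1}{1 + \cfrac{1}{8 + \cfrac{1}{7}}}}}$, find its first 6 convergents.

3/1, 19/6, 60/19, 79/25, 692/219, 4923/1558

Using the convergent recurrence p_i = a_i*p_{i-1} + p_{i-2}, q_i = a_i*q_{i-1} + q_{i-2} with p_{-2}=0, p_{-1}=1, q_{-2}=1, q_{-1}=0:
  i=0: a_0=3, p_0 = 3*1 + 0 = 3, q_0 = 3*0 + 1 = 1.
  i=1: a_1=6, p_1 = 6*3 + 1 = 19, q_1 = 6*1 + 0 = 6.
  i=2: a_2=3, p_2 = 3*19 + 3 = 60, q_2 = 3*6 + 1 = 19.
  i=3: a_3=1, p_3 = 1*60 + 19 = 79, q_3 = 1*19 + 6 = 25.
  i=4: a_4=8, p_4 = 8*79 + 60 = 692, q_4 = 8*25 + 19 = 219.
  i=5: a_5=7, p_5 = 7*692 + 79 = 4923, q_5 = 7*219 + 25 = 1558.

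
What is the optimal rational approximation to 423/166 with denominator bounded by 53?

79/31

Expand x = 423/166 as a continued fraction with the Euclidean algorithm:
  423 = 2*166 + 91, so a_0 = 2.
  166 = 1*91 + 75, so a_1 = 1.
  91 = 1*75 + 16, so a_2 = 1.
  75 = 4*16 + 11, so a_3 = 4.
  16 = 1*11 + 5, so a_4 = 1.
  11 = 2*5 + 1, so a_5 = 2.
  5 = 5*1 + 0, so a_6 = 5.
so x = [2; 1, 1, 4, 1, 2, 5].
Convergents (p_i = a_i*p_{i-1} + p_{i-2}, q_i = a_i*q_{i-1} + q_{i-2} with p_{-2}=0, p_{-1}=1, q_{-2}=1, q_{-1}=0), until the denominator exceeds 53:
  i=0: a_0=2, p_0 = 2*1 + 0 = 2, q_0 = 2*0 + 1 = 1.
  i=1: a_1=1, p_1 = 1*2 + 1 = 3, q_1 = 1*1 + 0 = 1.
  i=2: a_2=1, p_2 = 1*3 + 2 = 5, q_2 = 1*1 + 1 = 2.
  i=3: a_3=4, p_3 = 4*5 + 3 = 23, q_3 = 4*2 + 1 = 9.
  i=4: a_4=1, p_4 = 1*23 + 5 = 28, q_4 = 1*9 + 2 = 11.
  i=5: a_5=2, p_5 = 2*28 + 23 = 79, q_5 = 2*11 + 9 = 31.
  i=6: a_6=5, p_6 = 5*79 + 28 = 423, q_6 = 5*31 + 11 = 166.
q_6 = 166 > 53, so the last convergent with denominator <= 53 is p_5/q_5 = 79/31.
The closest fraction with denominator <= 53 is either p_5/q_5 or the intermediate fraction (k*p_5 + p_4)/(k*q_5 + q_4) with the largest k >= 1 whose denominator stays <= 53; these approach x as k grows, and every other convergent or intermediate fraction in range is farther away.
Largest k: floor((53 - q_4)/q_5) = floor((53 - 11)/31) = 1.
That gives (1*79 + 28)/(1*31 + 11) = 107/42.
Compare the errors: |x - 79/31| = |423*31 - 79*166|/(166*31) = 1/5146, and |x - 107/42| = |423*42 - 107*166|/(166*42) = 4/6972.
Cross-multiplying, 1*6972 = 6972 < 20584 = 4*5146, so 1/5146 is smaller: the convergent 79/31 is closer to x than 107/42.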